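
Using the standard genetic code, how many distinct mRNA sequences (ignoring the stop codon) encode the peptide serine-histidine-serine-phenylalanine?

Ser: 6 codons.
His: 2 codons.
Ser: 6 codons.
Phe: 2 codons.
6 × 2 × 6 × 2 = 144.

144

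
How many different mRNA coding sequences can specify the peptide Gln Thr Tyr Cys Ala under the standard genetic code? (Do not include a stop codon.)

128

Gln: 2 codons.
Thr: 4 codons.
Tyr: 2 codons.
Cys: 2 codons.
Ala: 4 codons.
2 × 4 × 2 × 2 × 4 = 128.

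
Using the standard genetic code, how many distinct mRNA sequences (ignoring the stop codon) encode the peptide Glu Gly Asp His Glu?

Glu: 2 codons.
Gly: 4 codons.
Asp: 2 codons.
His: 2 codons.
Glu: 2 codons.
2 × 4 × 2 × 2 × 2 = 64.

64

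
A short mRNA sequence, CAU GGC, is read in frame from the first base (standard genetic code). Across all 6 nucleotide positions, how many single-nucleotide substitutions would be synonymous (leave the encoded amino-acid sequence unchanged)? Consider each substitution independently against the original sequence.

Codon 1 (CAU, His): 1 synonymous substitution.
Codon 2 (GGC, Gly): 3 synonymous substitutions.
Total: 1 + 3 = 4.

4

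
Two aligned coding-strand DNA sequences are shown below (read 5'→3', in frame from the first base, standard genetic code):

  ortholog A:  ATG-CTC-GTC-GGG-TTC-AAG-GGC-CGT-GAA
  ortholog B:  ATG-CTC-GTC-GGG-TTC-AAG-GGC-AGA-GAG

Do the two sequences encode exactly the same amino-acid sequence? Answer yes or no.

yes

Codon 1: ATG Met / ATG Met — identical.
Codon 2: CTC Leu / CTC Leu — identical.
Codon 3: GTC Val / GTC Val — identical.
Codon 4: GGG Gly / GGG Gly — identical.
Codon 5: TTC Phe / TTC Phe — identical.
Codon 6: AAG Lys / AAG Lys — identical.
Codon 7: GGC Gly / GGC Gly — identical.
Codon 8: CGT Arg / AGA Arg — synonymous.
Codon 9: GAA Glu / GAG Glu — synonymous.
Nonsynonymous differences: 0 → same protein.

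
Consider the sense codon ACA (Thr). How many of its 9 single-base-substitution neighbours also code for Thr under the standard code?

3

Position 1: none → 0 synonymous.
Position 2: none → 0 synonymous.
Position 3: ACT, ACC, ACG → 3 synonymous.
Total: 0 + 0 + 3 = 3.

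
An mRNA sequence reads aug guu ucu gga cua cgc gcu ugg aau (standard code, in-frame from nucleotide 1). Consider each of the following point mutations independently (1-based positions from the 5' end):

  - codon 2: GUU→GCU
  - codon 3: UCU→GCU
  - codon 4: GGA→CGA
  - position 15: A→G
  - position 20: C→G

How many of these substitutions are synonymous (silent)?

1

Codon 2: GUU (Val) → GCU (Ala) — missense.
Codon 3: UCU (Ser) → GCU (Ala) — missense.
Codon 4: GGA (Gly) → CGA (Arg) — missense.
Codon 5: CUA (Leu) → CUG (Leu) — synonymous.
Codon 7: GCU (Ala) → GGU (Gly) — missense.
Synonymous: 1 of 5.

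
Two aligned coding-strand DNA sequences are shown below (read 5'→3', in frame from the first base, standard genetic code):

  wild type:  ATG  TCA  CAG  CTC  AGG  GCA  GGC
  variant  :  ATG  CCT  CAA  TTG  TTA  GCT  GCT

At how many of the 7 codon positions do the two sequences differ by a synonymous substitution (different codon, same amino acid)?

3

Codon 1: ATG Met / ATG Met — identical.
Codon 2: TCA Ser / CCT Pro — nonsynonymous.
Codon 3: CAG Gln / CAA Gln — synonymous.
Codon 4: CTC Leu / TTG Leu — synonymous.
Codon 5: AGG Arg / TTA Leu — nonsynonymous.
Codon 6: GCA Ala / GCT Ala — synonymous.
Codon 7: GGC Gly / GCT Ala — nonsynonymous.
Synonymous differences: 3.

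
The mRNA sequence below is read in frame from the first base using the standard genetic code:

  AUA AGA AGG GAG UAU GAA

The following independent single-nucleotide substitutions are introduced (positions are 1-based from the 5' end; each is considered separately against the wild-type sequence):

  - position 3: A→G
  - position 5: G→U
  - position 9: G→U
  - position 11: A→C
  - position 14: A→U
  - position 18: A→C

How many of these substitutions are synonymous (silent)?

0

Codon 1: AUA (Ile) → AUG (Met) — missense.
Codon 2: AGA (Arg) → AUA (Ile) — missense.
Codon 3: AGG (Arg) → AGU (Ser) — missense.
Codon 4: GAG (Glu) → GCG (Ala) — missense.
Codon 5: UAU (Tyr) → UUU (Phe) — missense.
Codon 6: GAA (Glu) → GAC (Asp) — missense.
Synonymous: 0 of 6.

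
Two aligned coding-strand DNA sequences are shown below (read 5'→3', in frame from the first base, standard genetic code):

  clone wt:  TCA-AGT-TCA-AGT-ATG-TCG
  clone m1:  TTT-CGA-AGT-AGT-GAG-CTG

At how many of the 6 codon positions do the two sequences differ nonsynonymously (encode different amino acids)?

4

Codon 1: TCA Ser / TTT Phe — nonsynonymous.
Codon 2: AGT Ser / CGA Arg — nonsynonymous.
Codon 3: TCA Ser / AGT Ser — synonymous.
Codon 4: AGT Ser / AGT Ser — identical.
Codon 5: ATG Met / GAG Glu — nonsynonymous.
Codon 6: TCG Ser / CTG Leu — nonsynonymous.
Nonsynonymous differences: 4.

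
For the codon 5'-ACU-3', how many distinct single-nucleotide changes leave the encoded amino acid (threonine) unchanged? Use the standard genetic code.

Position 1: none → 0 synonymous.
Position 2: none → 0 synonymous.
Position 3: ACC, ACA, ACG → 3 synonymous.
Total: 0 + 0 + 3 = 3.

3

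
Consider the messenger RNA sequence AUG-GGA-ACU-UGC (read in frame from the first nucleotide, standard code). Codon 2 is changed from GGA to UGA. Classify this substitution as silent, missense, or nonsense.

nonsense

Position 4 falls in codon 2: GGA → Gly.
After the substitution the codon is UGA → Stop.
The new codon is a stop codon, so this is a nonsense mutation.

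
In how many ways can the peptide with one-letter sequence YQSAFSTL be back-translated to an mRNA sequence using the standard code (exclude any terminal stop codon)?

27648

Tyr: 2 codons.
Gln: 2 codons.
Ser: 6 codons.
Ala: 4 codons.
Phe: 2 codons.
Ser: 6 codons.
Thr: 4 codons.
Leu: 6 codons.
2 × 2 × 6 × 4 × 2 × 6 × 4 × 6 = 27648.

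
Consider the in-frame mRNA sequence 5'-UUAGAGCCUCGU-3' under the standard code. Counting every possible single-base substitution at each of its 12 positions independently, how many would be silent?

9

Codon 1 (UUA, Leu): 2 synonymous substitutions.
Codon 2 (GAG, Glu): 1 synonymous substitution.
Codon 3 (CCU, Pro): 3 synonymous substitutions.
Codon 4 (CGU, Arg): 3 synonymous substitutions.
Total: 2 + 1 + 3 + 3 = 9.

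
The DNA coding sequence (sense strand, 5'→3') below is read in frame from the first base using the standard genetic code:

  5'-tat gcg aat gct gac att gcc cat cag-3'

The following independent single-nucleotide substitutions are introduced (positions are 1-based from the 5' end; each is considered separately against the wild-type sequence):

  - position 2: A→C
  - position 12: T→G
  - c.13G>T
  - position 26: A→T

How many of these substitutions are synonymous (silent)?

1

Codon 1: TAT (Tyr) → TCT (Ser) — missense.
Codon 4: GCT (Ala) → GCG (Ala) — synonymous.
Codon 5: GAC (Asp) → TAC (Tyr) — missense.
Codon 9: CAG (Gln) → CTG (Leu) — missense.
Synonymous: 1 of 4.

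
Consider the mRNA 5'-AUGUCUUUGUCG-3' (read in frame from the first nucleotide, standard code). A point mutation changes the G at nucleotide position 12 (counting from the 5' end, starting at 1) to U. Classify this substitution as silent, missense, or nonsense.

Position 12 falls in codon 4: UCG → Ser.
After the substitution the codon is UCU → Ser.
Both encode Ser, so the change is synonymous.

silent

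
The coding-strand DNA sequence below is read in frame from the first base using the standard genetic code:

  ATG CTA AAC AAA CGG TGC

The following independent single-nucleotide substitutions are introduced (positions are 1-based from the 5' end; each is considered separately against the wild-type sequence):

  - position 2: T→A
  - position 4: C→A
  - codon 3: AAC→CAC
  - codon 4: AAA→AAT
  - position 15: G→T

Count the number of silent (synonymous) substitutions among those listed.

Codon 1: ATG (Met) → AAG (Lys) — missense.
Codon 2: CTA (Leu) → ATA (Ile) — missense.
Codon 3: AAC (Asn) → CAC (His) — missense.
Codon 4: AAA (Lys) → AAT (Asn) — missense.
Codon 5: CGG (Arg) → CGT (Arg) — synonymous.
Synonymous: 1 of 5.

1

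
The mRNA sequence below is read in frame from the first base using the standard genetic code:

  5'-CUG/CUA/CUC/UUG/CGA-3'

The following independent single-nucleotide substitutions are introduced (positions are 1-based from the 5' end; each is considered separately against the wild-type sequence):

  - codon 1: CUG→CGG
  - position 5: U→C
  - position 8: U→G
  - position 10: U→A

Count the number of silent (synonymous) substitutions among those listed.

Codon 1: CUG (Leu) → CGG (Arg) — missense.
Codon 2: CUA (Leu) → CCA (Pro) — missense.
Codon 3: CUC (Leu) → CGC (Arg) — missense.
Codon 4: UUG (Leu) → AUG (Met) — missense.
Synonymous: 0 of 4.

0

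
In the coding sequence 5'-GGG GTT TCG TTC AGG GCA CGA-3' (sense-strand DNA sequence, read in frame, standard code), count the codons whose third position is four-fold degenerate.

Codon 1 GGG (Gly): third position 4-fold.
Codon 2 GTT (Val): third position 4-fold.
Codon 3 TCG (Ser): third position 4-fold.
Codon 4 TTC (Phe): third position 2-fold.
Codon 5 AGG (Arg): third position 2-fold.
Codon 6 GCA (Ala): third position 4-fold.
Codon 7 CGA (Arg): third position 4-fold.
Four-fold degenerate third positions: 5.

5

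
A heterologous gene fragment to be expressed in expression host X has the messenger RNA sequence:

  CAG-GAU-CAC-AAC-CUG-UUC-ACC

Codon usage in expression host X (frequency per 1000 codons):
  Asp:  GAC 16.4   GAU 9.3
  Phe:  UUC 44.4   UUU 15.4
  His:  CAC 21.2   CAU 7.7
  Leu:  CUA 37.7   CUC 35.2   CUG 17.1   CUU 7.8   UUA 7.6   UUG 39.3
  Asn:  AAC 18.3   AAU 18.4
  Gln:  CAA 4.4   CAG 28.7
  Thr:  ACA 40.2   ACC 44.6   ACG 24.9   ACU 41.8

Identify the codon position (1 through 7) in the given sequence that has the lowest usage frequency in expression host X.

Codon 1 CAG (Gln): 28.7 per 1000.
Codon 2 GAU (Asp): 9.3 per 1000.
Codon 3 CAC (His): 21.2 per 1000.
Codon 4 AAC (Asn): 18.3 per 1000.
Codon 5 CUG (Leu): 17.1 per 1000.
Codon 6 UUC (Phe): 44.4 per 1000.
Codon 7 ACC (Thr): 44.6 per 1000.
Lowest frequency is 9.3 at codon 2.

2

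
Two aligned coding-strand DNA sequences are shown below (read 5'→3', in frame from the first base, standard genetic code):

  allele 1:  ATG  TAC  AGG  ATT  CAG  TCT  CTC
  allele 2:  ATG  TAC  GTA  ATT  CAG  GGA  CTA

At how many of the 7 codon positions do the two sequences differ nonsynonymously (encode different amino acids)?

2

Codon 1: ATG Met / ATG Met — identical.
Codon 2: TAC Tyr / TAC Tyr — identical.
Codon 3: AGG Arg / GTA Val — nonsynonymous.
Codon 4: ATT Ile / ATT Ile — identical.
Codon 5: CAG Gln / CAG Gln — identical.
Codon 6: TCT Ser / GGA Gly — nonsynonymous.
Codon 7: CTC Leu / CTA Leu — synonymous.
Nonsynonymous differences: 2.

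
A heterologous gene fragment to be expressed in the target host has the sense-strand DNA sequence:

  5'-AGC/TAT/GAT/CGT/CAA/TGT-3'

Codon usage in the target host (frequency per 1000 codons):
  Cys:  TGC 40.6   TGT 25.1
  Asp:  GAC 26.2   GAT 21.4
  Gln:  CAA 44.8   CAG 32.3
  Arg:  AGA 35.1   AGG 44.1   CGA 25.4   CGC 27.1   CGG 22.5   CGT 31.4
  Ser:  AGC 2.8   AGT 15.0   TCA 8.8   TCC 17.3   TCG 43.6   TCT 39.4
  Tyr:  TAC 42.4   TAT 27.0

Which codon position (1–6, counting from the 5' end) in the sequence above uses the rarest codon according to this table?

1

Codon 1 AGC (Ser): 2.8 per 1000.
Codon 2 TAT (Tyr): 27.0 per 1000.
Codon 3 GAT (Asp): 21.4 per 1000.
Codon 4 CGT (Arg): 31.4 per 1000.
Codon 5 CAA (Gln): 44.8 per 1000.
Codon 6 TGT (Cys): 25.1 per 1000.
Lowest frequency is 2.8 at codon 1.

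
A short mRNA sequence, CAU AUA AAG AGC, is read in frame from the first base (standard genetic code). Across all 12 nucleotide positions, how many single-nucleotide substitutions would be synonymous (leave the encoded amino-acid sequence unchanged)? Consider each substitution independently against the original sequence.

Codon 1 (CAU, His): 1 synonymous substitution.
Codon 2 (AUA, Ile): 2 synonymous substitutions.
Codon 3 (AAG, Lys): 1 synonymous substitution.
Codon 4 (AGC, Ser): 1 synonymous substitution.
Total: 1 + 2 + 1 + 1 = 5.

5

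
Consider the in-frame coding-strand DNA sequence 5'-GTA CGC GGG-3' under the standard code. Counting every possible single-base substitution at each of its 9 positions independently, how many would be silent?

Codon 1 (GTA, Val): 3 synonymous substitutions.
Codon 2 (CGC, Arg): 3 synonymous substitutions.
Codon 3 (GGG, Gly): 3 synonymous substitutions.
Total: 3 + 3 + 3 = 9.

9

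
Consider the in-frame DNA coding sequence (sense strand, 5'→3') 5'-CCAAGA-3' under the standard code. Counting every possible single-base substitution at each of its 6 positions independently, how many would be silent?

5

Codon 1 (CCA, Pro): 3 synonymous substitutions.
Codon 2 (AGA, Arg): 2 synonymous substitutions.
Total: 3 + 2 = 5.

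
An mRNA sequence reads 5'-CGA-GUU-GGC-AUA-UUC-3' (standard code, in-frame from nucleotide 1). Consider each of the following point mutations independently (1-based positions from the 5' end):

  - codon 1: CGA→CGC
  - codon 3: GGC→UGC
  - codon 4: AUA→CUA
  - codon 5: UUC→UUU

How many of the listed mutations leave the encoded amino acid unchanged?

Codon 1: CGA (Arg) → CGC (Arg) — synonymous.
Codon 3: GGC (Gly) → UGC (Cys) — missense.
Codon 4: AUA (Ile) → CUA (Leu) — missense.
Codon 5: UUC (Phe) → UUU (Phe) — synonymous.
Synonymous: 2 of 4.

2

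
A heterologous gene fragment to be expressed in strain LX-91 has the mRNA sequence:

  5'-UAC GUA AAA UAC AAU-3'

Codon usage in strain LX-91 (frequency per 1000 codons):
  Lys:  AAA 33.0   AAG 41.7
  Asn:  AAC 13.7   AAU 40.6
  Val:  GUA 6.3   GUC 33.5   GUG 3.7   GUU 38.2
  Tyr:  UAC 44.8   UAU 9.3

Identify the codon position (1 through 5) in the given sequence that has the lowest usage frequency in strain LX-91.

2

Codon 1 UAC (Tyr): 44.8 per 1000.
Codon 2 GUA (Val): 6.3 per 1000.
Codon 3 AAA (Lys): 33.0 per 1000.
Codon 4 UAC (Tyr): 44.8 per 1000.
Codon 5 AAU (Asn): 40.6 per 1000.
Lowest frequency is 6.3 at codon 2.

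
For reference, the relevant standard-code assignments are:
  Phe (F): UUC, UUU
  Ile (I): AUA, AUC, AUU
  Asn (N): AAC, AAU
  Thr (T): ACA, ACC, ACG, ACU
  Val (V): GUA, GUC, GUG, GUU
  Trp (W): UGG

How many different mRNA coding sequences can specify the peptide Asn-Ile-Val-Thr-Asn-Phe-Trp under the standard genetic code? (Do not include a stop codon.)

384

Asn: 2 codons.
Ile: 3 codons.
Val: 4 codons.
Thr: 4 codons.
Asn: 2 codons.
Phe: 2 codons.
Trp: 1 codon.
2 × 3 × 4 × 4 × 2 × 2 × 1 = 384.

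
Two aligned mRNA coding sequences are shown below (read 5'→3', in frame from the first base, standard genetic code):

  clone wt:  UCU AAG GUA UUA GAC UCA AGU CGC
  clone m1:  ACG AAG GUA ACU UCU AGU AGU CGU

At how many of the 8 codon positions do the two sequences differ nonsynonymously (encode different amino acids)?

3

Codon 1: UCU Ser / ACG Thr — nonsynonymous.
Codon 2: AAG Lys / AAG Lys — identical.
Codon 3: GUA Val / GUA Val — identical.
Codon 4: UUA Leu / ACU Thr — nonsynonymous.
Codon 5: GAC Asp / UCU Ser — nonsynonymous.
Codon 6: UCA Ser / AGU Ser — synonymous.
Codon 7: AGU Ser / AGU Ser — identical.
Codon 8: CGC Arg / CGU Arg — synonymous.
Nonsynonymous differences: 3.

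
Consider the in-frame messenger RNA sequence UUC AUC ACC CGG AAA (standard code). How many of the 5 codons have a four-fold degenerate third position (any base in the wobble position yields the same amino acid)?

Codon 1 UUC (Phe): third position 2-fold.
Codon 2 AUC (Ile): third position 3-fold.
Codon 3 ACC (Thr): third position 4-fold.
Codon 4 CGG (Arg): third position 4-fold.
Codon 5 AAA (Lys): third position 2-fold.
Four-fold degenerate third positions: 2.

2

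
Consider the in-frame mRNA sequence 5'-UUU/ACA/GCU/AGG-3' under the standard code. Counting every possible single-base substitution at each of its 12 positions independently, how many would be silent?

9

Codon 1 (UUU, Phe): 1 synonymous substitution.
Codon 2 (ACA, Thr): 3 synonymous substitutions.
Codon 3 (GCU, Ala): 3 synonymous substitutions.
Codon 4 (AGG, Arg): 2 synonymous substitutions.
Total: 1 + 3 + 3 + 2 = 9.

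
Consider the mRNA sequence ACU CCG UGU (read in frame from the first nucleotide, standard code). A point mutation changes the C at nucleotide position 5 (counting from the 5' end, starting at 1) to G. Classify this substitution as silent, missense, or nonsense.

Position 5 falls in codon 2: CCG → Pro.
After the substitution the codon is CGG → Arg.
Pro ≠ Arg, so this is a missense mutation.

missense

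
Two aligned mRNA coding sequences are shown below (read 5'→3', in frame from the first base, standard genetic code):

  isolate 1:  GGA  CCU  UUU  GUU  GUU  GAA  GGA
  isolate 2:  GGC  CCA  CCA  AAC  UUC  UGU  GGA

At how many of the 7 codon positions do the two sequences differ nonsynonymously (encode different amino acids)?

Codon 1: GGA Gly / GGC Gly — synonymous.
Codon 2: CCU Pro / CCA Pro — synonymous.
Codon 3: UUU Phe / CCA Pro — nonsynonymous.
Codon 4: GUU Val / AAC Asn — nonsynonymous.
Codon 5: GUU Val / UUC Phe — nonsynonymous.
Codon 6: GAA Glu / UGU Cys — nonsynonymous.
Codon 7: GGA Gly / GGA Gly — identical.
Nonsynonymous differences: 4.

4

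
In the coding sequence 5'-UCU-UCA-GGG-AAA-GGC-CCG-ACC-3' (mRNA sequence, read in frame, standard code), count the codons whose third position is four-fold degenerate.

Codon 1 UCU (Ser): third position 4-fold.
Codon 2 UCA (Ser): third position 4-fold.
Codon 3 GGG (Gly): third position 4-fold.
Codon 4 AAA (Lys): third position 2-fold.
Codon 5 GGC (Gly): third position 4-fold.
Codon 6 CCG (Pro): third position 4-fold.
Codon 7 ACC (Thr): third position 4-fold.
Four-fold degenerate third positions: 6.

6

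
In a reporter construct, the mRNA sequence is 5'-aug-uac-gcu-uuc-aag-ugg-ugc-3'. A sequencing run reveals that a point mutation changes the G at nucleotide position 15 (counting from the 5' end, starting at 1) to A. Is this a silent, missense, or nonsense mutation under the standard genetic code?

silent

Position 15 falls in codon 5: AAG → Lys.
After the substitution the codon is AAA → Lys.
Both encode Lys, so the change is synonymous.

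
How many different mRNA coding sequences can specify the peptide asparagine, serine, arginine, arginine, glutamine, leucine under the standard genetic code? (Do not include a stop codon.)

5184

Asn: 2 codons.
Ser: 6 codons.
Arg: 6 codons.
Arg: 6 codons.
Gln: 2 codons.
Leu: 6 codons.
2 × 6 × 6 × 6 × 2 × 6 = 5184.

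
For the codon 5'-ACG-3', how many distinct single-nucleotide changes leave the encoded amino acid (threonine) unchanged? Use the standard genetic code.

Position 1: none → 0 synonymous.
Position 2: none → 0 synonymous.
Position 3: ACT, ACC, ACA → 3 synonymous.
Total: 0 + 0 + 3 = 3.

3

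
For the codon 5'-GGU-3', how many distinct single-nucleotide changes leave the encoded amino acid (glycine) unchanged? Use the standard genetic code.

Position 1: none → 0 synonymous.
Position 2: none → 0 synonymous.
Position 3: GGC, GGA, GGG → 3 synonymous.
Total: 0 + 0 + 3 = 3.

3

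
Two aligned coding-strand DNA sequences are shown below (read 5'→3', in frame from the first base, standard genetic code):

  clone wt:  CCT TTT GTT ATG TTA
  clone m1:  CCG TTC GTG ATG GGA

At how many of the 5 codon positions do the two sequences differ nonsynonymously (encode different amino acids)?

1

Codon 1: CCT Pro / CCG Pro — synonymous.
Codon 2: TTT Phe / TTC Phe — synonymous.
Codon 3: GTT Val / GTG Val — synonymous.
Codon 4: ATG Met / ATG Met — identical.
Codon 5: TTA Leu / GGA Gly — nonsynonymous.
Nonsynonymous differences: 1.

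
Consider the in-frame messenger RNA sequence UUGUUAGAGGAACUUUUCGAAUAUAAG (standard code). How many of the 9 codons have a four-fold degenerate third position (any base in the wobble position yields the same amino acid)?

Codon 1 UUG (Leu): third position 2-fold.
Codon 2 UUA (Leu): third position 2-fold.
Codon 3 GAG (Glu): third position 2-fold.
Codon 4 GAA (Glu): third position 2-fold.
Codon 5 CUU (Leu): third position 4-fold.
Codon 6 UUC (Phe): third position 2-fold.
Codon 7 GAA (Glu): third position 2-fold.
Codon 8 UAU (Tyr): third position 2-fold.
Codon 9 AAG (Lys): third position 2-fold.
Four-fold degenerate third positions: 1.

1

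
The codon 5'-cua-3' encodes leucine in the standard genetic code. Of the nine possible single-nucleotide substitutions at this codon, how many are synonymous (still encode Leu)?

Position 1: UUA → 1 synonymous.
Position 2: none → 0 synonymous.
Position 3: CUU, CUC, CUG → 3 synonymous.
Total: 1 + 0 + 3 = 4.

4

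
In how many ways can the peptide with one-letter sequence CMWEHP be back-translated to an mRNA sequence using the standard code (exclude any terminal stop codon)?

32

Cys: 2 codons.
Met: 1 codon.
Trp: 1 codon.
Glu: 2 codons.
His: 2 codons.
Pro: 4 codons.
2 × 1 × 1 × 2 × 2 × 4 = 32.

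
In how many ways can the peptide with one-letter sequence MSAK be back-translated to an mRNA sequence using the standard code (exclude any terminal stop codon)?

Met: 1 codon.
Ser: 6 codons.
Ala: 4 codons.
Lys: 2 codons.
1 × 6 × 4 × 2 = 48.

48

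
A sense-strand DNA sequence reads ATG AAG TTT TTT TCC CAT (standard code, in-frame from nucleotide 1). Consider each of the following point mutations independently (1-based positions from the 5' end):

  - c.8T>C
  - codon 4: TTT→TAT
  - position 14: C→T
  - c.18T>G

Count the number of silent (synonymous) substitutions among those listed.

0

Codon 3: TTT (Phe) → TCT (Ser) — missense.
Codon 4: TTT (Phe) → TAT (Tyr) — missense.
Codon 5: TCC (Ser) → TTC (Phe) — missense.
Codon 6: CAT (His) → CAG (Gln) — missense.
Synonymous: 0 of 4.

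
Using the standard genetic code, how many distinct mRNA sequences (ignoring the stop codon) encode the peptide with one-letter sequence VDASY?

384

Val: 4 codons.
Asp: 2 codons.
Ala: 4 codons.
Ser: 6 codons.
Tyr: 2 codons.
4 × 2 × 4 × 6 × 2 = 384.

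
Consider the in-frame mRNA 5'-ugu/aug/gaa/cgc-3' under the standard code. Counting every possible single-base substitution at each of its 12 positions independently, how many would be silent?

5

Codon 1 (UGU, Cys): 1 synonymous substitution.
Codon 2 (AUG, Met): 0 synonymous substitutions.
Codon 3 (GAA, Glu): 1 synonymous substitution.
Codon 4 (CGC, Arg): 3 synonymous substitutions.
Total: 1 + 0 + 1 + 3 = 5.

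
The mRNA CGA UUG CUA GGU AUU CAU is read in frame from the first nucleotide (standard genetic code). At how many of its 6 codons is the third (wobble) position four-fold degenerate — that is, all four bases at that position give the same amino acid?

Codon 1 CGA (Arg): third position 4-fold.
Codon 2 UUG (Leu): third position 2-fold.
Codon 3 CUA (Leu): third position 4-fold.
Codon 4 GGU (Gly): third position 4-fold.
Codon 5 AUU (Ile): third position 3-fold.
Codon 6 CAU (His): third position 2-fold.
Four-fold degenerate third positions: 3.

3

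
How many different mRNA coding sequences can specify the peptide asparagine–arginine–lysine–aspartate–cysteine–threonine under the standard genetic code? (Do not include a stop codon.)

Asn: 2 codons.
Arg: 6 codons.
Lys: 2 codons.
Asp: 2 codons.
Cys: 2 codons.
Thr: 4 codons.
2 × 6 × 2 × 2 × 2 × 4 = 384.

384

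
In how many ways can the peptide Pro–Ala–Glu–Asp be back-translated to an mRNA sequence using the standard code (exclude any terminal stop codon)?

64

Pro: 4 codons.
Ala: 4 codons.
Glu: 2 codons.
Asp: 2 codons.
4 × 4 × 2 × 2 = 64.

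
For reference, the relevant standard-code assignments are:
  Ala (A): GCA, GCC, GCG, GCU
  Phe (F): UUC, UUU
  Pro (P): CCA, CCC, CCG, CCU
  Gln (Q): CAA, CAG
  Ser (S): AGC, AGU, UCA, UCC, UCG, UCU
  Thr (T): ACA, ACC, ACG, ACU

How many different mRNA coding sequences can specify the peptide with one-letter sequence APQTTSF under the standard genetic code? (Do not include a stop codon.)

Ala: 4 codons.
Pro: 4 codons.
Gln: 2 codons.
Thr: 4 codons.
Thr: 4 codons.
Ser: 6 codons.
Phe: 2 codons.
4 × 4 × 2 × 4 × 4 × 6 × 2 = 6144.

6144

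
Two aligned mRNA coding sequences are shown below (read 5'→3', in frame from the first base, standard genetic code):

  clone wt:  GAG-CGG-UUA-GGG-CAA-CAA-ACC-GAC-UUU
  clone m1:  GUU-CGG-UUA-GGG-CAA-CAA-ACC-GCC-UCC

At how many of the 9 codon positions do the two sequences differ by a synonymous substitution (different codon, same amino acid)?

Codon 1: GAG Glu / GUU Val — nonsynonymous.
Codon 2: CGG Arg / CGG Arg — identical.
Codon 3: UUA Leu / UUA Leu — identical.
Codon 4: GGG Gly / GGG Gly — identical.
Codon 5: CAA Gln / CAA Gln — identical.
Codon 6: CAA Gln / CAA Gln — identical.
Codon 7: ACC Thr / ACC Thr — identical.
Codon 8: GAC Asp / GCC Ala — nonsynonymous.
Codon 9: UUU Phe / UCC Ser — nonsynonymous.
Synonymous differences: 0.

0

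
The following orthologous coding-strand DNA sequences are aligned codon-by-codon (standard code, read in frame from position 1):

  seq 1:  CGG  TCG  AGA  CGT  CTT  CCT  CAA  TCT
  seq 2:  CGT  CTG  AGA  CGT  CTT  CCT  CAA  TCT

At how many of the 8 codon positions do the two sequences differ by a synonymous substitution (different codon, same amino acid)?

1

Codon 1: CGG Arg / CGT Arg — synonymous.
Codon 2: TCG Ser / CTG Leu — nonsynonymous.
Codon 3: AGA Arg / AGA Arg — identical.
Codon 4: CGT Arg / CGT Arg — identical.
Codon 5: CTT Leu / CTT Leu — identical.
Codon 6: CCT Pro / CCT Pro — identical.
Codon 7: CAA Gln / CAA Gln — identical.
Codon 8: TCT Ser / TCT Ser — identical.
Synonymous differences: 1.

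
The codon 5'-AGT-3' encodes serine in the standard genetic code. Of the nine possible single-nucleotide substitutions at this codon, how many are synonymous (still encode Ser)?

1

Position 1: none → 0 synonymous.
Position 2: none → 0 synonymous.
Position 3: AGC → 1 synonymous.
Total: 0 + 0 + 1 = 1.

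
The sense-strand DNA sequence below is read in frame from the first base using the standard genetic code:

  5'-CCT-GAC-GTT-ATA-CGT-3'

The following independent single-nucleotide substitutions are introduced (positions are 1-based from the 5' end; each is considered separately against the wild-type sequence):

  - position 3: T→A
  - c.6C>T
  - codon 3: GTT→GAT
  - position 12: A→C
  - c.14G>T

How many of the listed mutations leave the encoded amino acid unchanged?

3

Codon 1: CCT (Pro) → CCA (Pro) — synonymous.
Codon 2: GAC (Asp) → GAT (Asp) — synonymous.
Codon 3: GTT (Val) → GAT (Asp) — missense.
Codon 4: ATA (Ile) → ATC (Ile) — synonymous.
Codon 5: CGT (Arg) → CTT (Leu) — missense.
Synonymous: 3 of 5.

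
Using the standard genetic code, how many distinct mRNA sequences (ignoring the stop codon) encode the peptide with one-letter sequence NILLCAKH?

Asn: 2 codons.
Ile: 3 codons.
Leu: 6 codons.
Leu: 6 codons.
Cys: 2 codons.
Ala: 4 codons.
Lys: 2 codons.
His: 2 codons.
2 × 3 × 6 × 6 × 2 × 4 × 2 × 2 = 6912.

6912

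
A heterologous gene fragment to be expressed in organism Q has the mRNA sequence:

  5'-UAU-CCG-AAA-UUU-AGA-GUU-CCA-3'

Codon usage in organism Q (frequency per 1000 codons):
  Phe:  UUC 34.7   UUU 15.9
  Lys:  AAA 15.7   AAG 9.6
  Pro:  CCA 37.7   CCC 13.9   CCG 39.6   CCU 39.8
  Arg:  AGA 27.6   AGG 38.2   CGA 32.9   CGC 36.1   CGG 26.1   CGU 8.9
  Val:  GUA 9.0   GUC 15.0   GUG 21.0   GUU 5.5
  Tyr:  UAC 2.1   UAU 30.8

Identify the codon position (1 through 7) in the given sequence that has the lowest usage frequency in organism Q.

6

Codon 1 UAU (Tyr): 30.8 per 1000.
Codon 2 CCG (Pro): 39.6 per 1000.
Codon 3 AAA (Lys): 15.7 per 1000.
Codon 4 UUU (Phe): 15.9 per 1000.
Codon 5 AGA (Arg): 27.6 per 1000.
Codon 6 GUU (Val): 5.5 per 1000.
Codon 7 CCA (Pro): 37.7 per 1000.
Lowest frequency is 5.5 at codon 6.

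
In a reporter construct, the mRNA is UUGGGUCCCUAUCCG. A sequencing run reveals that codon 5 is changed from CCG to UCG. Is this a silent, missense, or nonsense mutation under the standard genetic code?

Position 13 falls in codon 5: CCG → Pro.
After the substitution the codon is UCG → Ser.
Pro ≠ Ser, so this is a missense mutation.

missense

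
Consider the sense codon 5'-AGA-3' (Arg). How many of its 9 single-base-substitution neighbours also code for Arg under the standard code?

2

Position 1: CGA → 1 synonymous.
Position 2: none → 0 synonymous.
Position 3: AGG → 1 synonymous.
Total: 1 + 0 + 1 = 2.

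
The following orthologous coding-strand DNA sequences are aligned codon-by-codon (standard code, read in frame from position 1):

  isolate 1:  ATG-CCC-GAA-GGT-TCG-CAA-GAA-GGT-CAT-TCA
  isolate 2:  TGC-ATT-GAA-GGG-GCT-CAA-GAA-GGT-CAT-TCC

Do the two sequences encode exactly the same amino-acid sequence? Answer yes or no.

Codon 1: ATG Met / TGC Cys — nonsynonymous.
Codon 2: CCC Pro / ATT Ile — nonsynonymous.
Codon 3: GAA Glu / GAA Glu — identical.
Codon 4: GGT Gly / GGG Gly — synonymous.
Codon 5: TCG Ser / GCT Ala — nonsynonymous.
Codon 6: CAA Gln / CAA Gln — identical.
Codon 7: GAA Glu / GAA Glu — identical.
Codon 8: GGT Gly / GGT Gly — identical.
Codon 9: CAT His / CAT His — identical.
Codon 10: TCA Ser / TCC Ser — synonymous.
Nonsynonymous differences: 3 → different protein.

no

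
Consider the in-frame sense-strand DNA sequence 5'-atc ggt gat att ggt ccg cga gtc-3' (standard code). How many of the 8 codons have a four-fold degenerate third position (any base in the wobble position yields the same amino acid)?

Codon 1 ATC (Ile): third position 3-fold.
Codon 2 GGT (Gly): third position 4-fold.
Codon 3 GAT (Asp): third position 2-fold.
Codon 4 ATT (Ile): third position 3-fold.
Codon 5 GGT (Gly): third position 4-fold.
Codon 6 CCG (Pro): third position 4-fold.
Codon 7 CGA (Arg): third position 4-fold.
Codon 8 GTC (Val): third position 4-fold.
Four-fold degenerate third positions: 5.

5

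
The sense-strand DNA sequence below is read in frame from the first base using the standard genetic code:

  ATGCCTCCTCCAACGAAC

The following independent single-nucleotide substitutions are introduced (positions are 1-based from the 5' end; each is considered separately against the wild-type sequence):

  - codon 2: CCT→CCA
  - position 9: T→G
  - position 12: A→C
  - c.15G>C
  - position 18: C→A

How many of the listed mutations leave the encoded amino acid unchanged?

Codon 2: CCT (Pro) → CCA (Pro) — synonymous.
Codon 3: CCT (Pro) → CCG (Pro) — synonymous.
Codon 4: CCA (Pro) → CCC (Pro) — synonymous.
Codon 5: ACG (Thr) → ACC (Thr) — synonymous.
Codon 6: AAC (Asn) → AAA (Lys) — missense.
Synonymous: 4 of 5.

4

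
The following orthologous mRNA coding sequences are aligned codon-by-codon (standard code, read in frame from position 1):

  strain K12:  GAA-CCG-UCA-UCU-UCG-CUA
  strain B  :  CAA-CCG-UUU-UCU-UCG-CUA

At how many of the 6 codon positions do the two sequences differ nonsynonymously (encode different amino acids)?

2

Codon 1: GAA Glu / CAA Gln — nonsynonymous.
Codon 2: CCG Pro / CCG Pro — identical.
Codon 3: UCA Ser / UUU Phe — nonsynonymous.
Codon 4: UCU Ser / UCU Ser — identical.
Codon 5: UCG Ser / UCG Ser — identical.
Codon 6: CUA Leu / CUA Leu — identical.
Nonsynonymous differences: 2.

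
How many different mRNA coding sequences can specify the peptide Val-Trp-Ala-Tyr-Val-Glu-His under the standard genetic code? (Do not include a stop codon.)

Val: 4 codons.
Trp: 1 codon.
Ala: 4 codons.
Tyr: 2 codons.
Val: 4 codons.
Glu: 2 codons.
His: 2 codons.
4 × 1 × 4 × 2 × 4 × 2 × 2 = 512.

512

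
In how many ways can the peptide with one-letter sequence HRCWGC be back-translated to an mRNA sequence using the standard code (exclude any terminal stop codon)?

192

His: 2 codons.
Arg: 6 codons.
Cys: 2 codons.
Trp: 1 codon.
Gly: 4 codons.
Cys: 2 codons.
2 × 6 × 2 × 1 × 4 × 2 = 192.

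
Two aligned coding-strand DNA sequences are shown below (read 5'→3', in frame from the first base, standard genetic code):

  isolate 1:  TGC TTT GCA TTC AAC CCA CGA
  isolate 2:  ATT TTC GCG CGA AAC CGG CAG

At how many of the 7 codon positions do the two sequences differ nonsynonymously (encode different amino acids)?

4

Codon 1: TGC Cys / ATT Ile — nonsynonymous.
Codon 2: TTT Phe / TTC Phe — synonymous.
Codon 3: GCA Ala / GCG Ala — synonymous.
Codon 4: TTC Phe / CGA Arg — nonsynonymous.
Codon 5: AAC Asn / AAC Asn — identical.
Codon 6: CCA Pro / CGG Arg — nonsynonymous.
Codon 7: CGA Arg / CAG Gln — nonsynonymous.
Nonsynonymous differences: 4.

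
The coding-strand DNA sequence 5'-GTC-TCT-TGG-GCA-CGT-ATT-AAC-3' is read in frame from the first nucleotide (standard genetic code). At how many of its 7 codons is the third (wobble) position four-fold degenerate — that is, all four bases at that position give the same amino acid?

4

Codon 1 GTC (Val): third position 4-fold.
Codon 2 TCT (Ser): third position 4-fold.
Codon 3 TGG (Trp): third position 1-fold.
Codon 4 GCA (Ala): third position 4-fold.
Codon 5 CGT (Arg): third position 4-fold.
Codon 6 ATT (Ile): third position 3-fold.
Codon 7 AAC (Asn): third position 2-fold.
Four-fold degenerate third positions: 4.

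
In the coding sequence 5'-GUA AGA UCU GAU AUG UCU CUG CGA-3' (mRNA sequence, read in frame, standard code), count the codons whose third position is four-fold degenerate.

5

Codon 1 GUA (Val): third position 4-fold.
Codon 2 AGA (Arg): third position 2-fold.
Codon 3 UCU (Ser): third position 4-fold.
Codon 4 GAU (Asp): third position 2-fold.
Codon 5 AUG (Met): third position 1-fold.
Codon 6 UCU (Ser): third position 4-fold.
Codon 7 CUG (Leu): third position 4-fold.
Codon 8 CGA (Arg): third position 4-fold.
Four-fold degenerate third positions: 5.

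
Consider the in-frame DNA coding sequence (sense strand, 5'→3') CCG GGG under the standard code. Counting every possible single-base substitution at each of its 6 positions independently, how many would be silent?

6

Codon 1 (CCG, Pro): 3 synonymous substitutions.
Codon 2 (GGG, Gly): 3 synonymous substitutions.
Total: 3 + 3 = 6.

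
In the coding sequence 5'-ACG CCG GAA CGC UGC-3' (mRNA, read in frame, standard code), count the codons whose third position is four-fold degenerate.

Codon 1 ACG (Thr): third position 4-fold.
Codon 2 CCG (Pro): third position 4-fold.
Codon 3 GAA (Glu): third position 2-fold.
Codon 4 CGC (Arg): third position 4-fold.
Codon 5 UGC (Cys): third position 2-fold.
Four-fold degenerate third positions: 3.

3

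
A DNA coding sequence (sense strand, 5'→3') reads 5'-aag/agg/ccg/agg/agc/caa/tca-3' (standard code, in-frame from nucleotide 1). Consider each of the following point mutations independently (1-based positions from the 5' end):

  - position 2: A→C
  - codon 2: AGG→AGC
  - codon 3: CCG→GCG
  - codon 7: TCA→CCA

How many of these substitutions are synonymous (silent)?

Codon 1: AAG (Lys) → ACG (Thr) — missense.
Codon 2: AGG (Arg) → AGC (Ser) — missense.
Codon 3: CCG (Pro) → GCG (Ala) — missense.
Codon 7: TCA (Ser) → CCA (Pro) — missense.
Synonymous: 0 of 4.

0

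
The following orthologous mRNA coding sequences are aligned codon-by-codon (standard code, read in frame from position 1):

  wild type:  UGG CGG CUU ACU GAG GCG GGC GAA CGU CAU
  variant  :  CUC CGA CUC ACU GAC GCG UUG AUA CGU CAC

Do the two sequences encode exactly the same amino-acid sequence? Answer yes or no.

no

Codon 1: UGG Trp / CUC Leu — nonsynonymous.
Codon 2: CGG Arg / CGA Arg — synonymous.
Codon 3: CUU Leu / CUC Leu — synonymous.
Codon 4: ACU Thr / ACU Thr — identical.
Codon 5: GAG Glu / GAC Asp — nonsynonymous.
Codon 6: GCG Ala / GCG Ala — identical.
Codon 7: GGC Gly / UUG Leu — nonsynonymous.
Codon 8: GAA Glu / AUA Ile — nonsynonymous.
Codon 9: CGU Arg / CGU Arg — identical.
Codon 10: CAU His / CAC His — synonymous.
Nonsynonymous differences: 4 → different protein.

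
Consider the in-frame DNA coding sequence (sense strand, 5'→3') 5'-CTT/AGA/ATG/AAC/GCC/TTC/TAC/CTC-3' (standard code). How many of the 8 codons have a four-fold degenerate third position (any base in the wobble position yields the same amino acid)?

3

Codon 1 CTT (Leu): third position 4-fold.
Codon 2 AGA (Arg): third position 2-fold.
Codon 3 ATG (Met): third position 1-fold.
Codon 4 AAC (Asn): third position 2-fold.
Codon 5 GCC (Ala): third position 4-fold.
Codon 6 TTC (Phe): third position 2-fold.
Codon 7 TAC (Tyr): third position 2-fold.
Codon 8 CTC (Leu): third position 4-fold.
Four-fold degenerate third positions: 3.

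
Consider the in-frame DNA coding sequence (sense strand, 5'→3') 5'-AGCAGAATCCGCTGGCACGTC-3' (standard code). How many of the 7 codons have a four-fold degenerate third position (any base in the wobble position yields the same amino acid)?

2

Codon 1 AGC (Ser): third position 2-fold.
Codon 2 AGA (Arg): third position 2-fold.
Codon 3 ATC (Ile): third position 3-fold.
Codon 4 CGC (Arg): third position 4-fold.
Codon 5 TGG (Trp): third position 1-fold.
Codon 6 CAC (His): third position 2-fold.
Codon 7 GTC (Val): third position 4-fold.
Four-fold degenerate third positions: 2.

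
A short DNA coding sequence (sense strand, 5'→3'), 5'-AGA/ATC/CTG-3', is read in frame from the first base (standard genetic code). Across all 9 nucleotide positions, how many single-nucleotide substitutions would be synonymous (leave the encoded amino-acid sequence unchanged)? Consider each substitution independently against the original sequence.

Codon 1 (AGA, Arg): 2 synonymous substitutions.
Codon 2 (ATC, Ile): 2 synonymous substitutions.
Codon 3 (CTG, Leu): 4 synonymous substitutions.
Total: 2 + 2 + 4 = 8.

8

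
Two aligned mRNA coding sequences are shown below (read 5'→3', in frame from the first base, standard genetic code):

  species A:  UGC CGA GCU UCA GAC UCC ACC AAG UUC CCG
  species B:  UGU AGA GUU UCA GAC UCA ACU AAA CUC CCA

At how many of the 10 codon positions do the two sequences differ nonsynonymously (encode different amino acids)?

2

Codon 1: UGC Cys / UGU Cys — synonymous.
Codon 2: CGA Arg / AGA Arg — synonymous.
Codon 3: GCU Ala / GUU Val — nonsynonymous.
Codon 4: UCA Ser / UCA Ser — identical.
Codon 5: GAC Asp / GAC Asp — identical.
Codon 6: UCC Ser / UCA Ser — synonymous.
Codon 7: ACC Thr / ACU Thr — synonymous.
Codon 8: AAG Lys / AAA Lys — synonymous.
Codon 9: UUC Phe / CUC Leu — nonsynonymous.
Codon 10: CCG Pro / CCA Pro — synonymous.
Nonsynonymous differences: 2.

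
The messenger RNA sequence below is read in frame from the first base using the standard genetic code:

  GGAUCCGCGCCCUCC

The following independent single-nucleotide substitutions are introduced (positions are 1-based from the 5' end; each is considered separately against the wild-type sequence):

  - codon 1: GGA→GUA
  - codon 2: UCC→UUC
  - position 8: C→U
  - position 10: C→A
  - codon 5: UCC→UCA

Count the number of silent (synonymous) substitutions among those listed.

1

Codon 1: GGA (Gly) → GUA (Val) — missense.
Codon 2: UCC (Ser) → UUC (Phe) — missense.
Codon 3: GCG (Ala) → GUG (Val) — missense.
Codon 4: CCC (Pro) → ACC (Thr) — missense.
Codon 5: UCC (Ser) → UCA (Ser) — synonymous.
Synonymous: 1 of 5.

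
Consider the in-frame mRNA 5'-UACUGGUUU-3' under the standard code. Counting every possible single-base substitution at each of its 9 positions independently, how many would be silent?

2

Codon 1 (UAC, Tyr): 1 synonymous substitution.
Codon 2 (UGG, Trp): 0 synonymous substitutions.
Codon 3 (UUU, Phe): 1 synonymous substitution.
Total: 1 + 0 + 1 = 2.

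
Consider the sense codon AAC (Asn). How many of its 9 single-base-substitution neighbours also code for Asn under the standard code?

1

Position 1: none → 0 synonymous.
Position 2: none → 0 synonymous.
Position 3: AAT → 1 synonymous.
Total: 0 + 0 + 1 = 1.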